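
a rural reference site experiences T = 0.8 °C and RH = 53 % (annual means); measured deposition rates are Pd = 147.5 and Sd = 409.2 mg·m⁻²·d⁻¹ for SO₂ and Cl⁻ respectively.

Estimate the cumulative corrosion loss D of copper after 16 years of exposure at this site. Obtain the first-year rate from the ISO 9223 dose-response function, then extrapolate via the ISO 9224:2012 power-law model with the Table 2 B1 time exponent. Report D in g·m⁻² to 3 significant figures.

D(16) = 28.7 g·m⁻²

copper: temperature factor f = +0.126·(-9.2) = -1.1592
  SO₂ term: 0.0053·147.5^0.26·exp(0.059·53-1.1592) = 0.1389
  Sd branch = 0.01025·Sd^0.27·e^(0.036·RH+0.049·T) = 0.3644 μm/a
  sum: 0.1389 + 0.3644 → r_corr = 0.5033 μm/a
Power-law: D(16) = r_corr · 16^0.667
  D(16) = 0.5033 × 16^0.667 = 0.5033 × 6.355 = 3.199 μm
  Mass loss = 3.199 μm × 8.96 g/cm³ = 28.66 g·m⁻²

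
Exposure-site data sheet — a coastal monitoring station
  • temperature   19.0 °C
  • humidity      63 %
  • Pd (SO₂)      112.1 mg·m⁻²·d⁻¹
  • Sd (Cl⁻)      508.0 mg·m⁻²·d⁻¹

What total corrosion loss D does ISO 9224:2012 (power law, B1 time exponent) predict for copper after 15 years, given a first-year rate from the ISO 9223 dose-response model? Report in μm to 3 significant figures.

copper: temperature factor f = -0.080·(9.0) = -0.7200
  SO₂ term: 0.0053·112.1^0.26·exp(0.059·63-0.7200) = 0.362
  Cl⁻ term: 0.01025·508.0^0.27·exp(0.036·63+0.049·19.0) = 1.351
  r_corr = 0.362 + 1.351 = 1.713 μm/a
Power-law: D(15) = r_corr · 15^0.667
  D(15) = 1.713 × 15^0.667 = 1.713 × 6.088 = 10.43 μm

D(15) = 10.4 μm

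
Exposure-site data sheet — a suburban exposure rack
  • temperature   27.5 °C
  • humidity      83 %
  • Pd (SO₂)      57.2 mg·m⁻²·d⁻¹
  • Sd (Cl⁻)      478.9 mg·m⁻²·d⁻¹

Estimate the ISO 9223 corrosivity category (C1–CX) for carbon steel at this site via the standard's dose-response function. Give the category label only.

CX

carbon steel: f(T) = -0.054·(T−10) [T>10 °C] = -0.9450
  sulphur-dioxide contribution → 29.67 μm/a
  chloride contribution → 217.6 μm/a
  ⇒ r_corr(carbon steel) = 247.2 μm/a
247 μm/a falls in (200, 700] for carbon steel → category CX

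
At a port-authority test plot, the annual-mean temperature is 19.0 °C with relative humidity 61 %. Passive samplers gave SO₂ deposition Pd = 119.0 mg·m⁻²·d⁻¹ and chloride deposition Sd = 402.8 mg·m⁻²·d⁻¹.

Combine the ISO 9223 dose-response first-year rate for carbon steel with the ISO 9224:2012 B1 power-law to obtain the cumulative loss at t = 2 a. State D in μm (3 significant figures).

carbon steel: temperature factor f = -0.054·(9.0) = -0.4860
  Pd branch = 1.77·Pd^0.52·e^(0.02·RH+f) = 44.26 μm/a
  Sd branch = 0.102·Sd^0.62·e^(0.033·RH+0.04·T) = 67.31 μm/a
  r_corr = 44.26 + 67.31 = 111.6 μm/a
ISO 9224: D(t) = r_corr · t^b with b = 0.523 (carbon steel, B1)
  D(2) = 111.6 × 2^0.523 = 111.6 × 1.437 = 160.3 μm

D(2) = 160 μm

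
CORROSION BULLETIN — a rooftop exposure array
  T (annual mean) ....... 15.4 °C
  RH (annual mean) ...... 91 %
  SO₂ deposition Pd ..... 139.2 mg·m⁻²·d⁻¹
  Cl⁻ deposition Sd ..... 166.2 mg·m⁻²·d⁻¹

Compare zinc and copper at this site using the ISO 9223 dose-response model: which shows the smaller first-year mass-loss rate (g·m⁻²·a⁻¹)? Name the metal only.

copper

zinc: T>10 °C ⇒ hinge -0.071·(15.4−10) = -0.3834
  Pd branch = 0.0129·Pd^0.44·e^(0.046·RH+f) = 5.073 μm/a
  Sd branch = 0.0175·Sd^0.57·e^(0.008·RH+0.085·T) = 2.474 μm/a
  sum: 5.073 + 2.474 → r_corr = 7.547 μm/a
  mass loss = 7.547 μm/a × 7.14 g/cm³ = 53.89 g·m⁻²·a⁻¹
copper: f(T) = -0.080·(T−10) [T>10 °C] = -0.4320
  SO₂ term: 0.0053·139.2^0.26·exp(0.059·91-0.4320) = 2.665
  Cl⁻ term: 0.01025·166.2^0.27·exp(0.036·91+0.049·15.4) = 2.295
  r_corr = 2.665 + 2.295 = 4.96 μm/a
  mass loss = 4.96 μm/a × 8.96 g/cm³ = 44.44 g·m⁻²·a⁻¹
Ordering by g·m⁻²·a⁻¹: zinc (53.9) > copper (44.4)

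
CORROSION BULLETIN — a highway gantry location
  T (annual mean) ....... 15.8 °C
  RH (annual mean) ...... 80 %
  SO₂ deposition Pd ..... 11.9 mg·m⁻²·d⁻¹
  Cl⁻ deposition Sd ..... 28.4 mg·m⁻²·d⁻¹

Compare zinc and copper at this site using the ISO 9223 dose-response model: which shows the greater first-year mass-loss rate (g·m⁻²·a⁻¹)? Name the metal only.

copper

zinc: f(T) = -0.071·(T−10) [T>10 °C] = -0.4118
  sulphur-dioxide contribution → 1.007 μm/a
  chloride contribution → 0.8563 μm/a
  total first-year rate 1.864 μm/a
  mass loss = 1.864 μm/a × 7.14 g/cm³ = 13.31 g·m⁻²·a⁻¹
copper: f(T) = -0.080·(T−10) [T>10 °C] = -0.4640
  sulphur-dioxide contribution → 0.7117 μm/a
  chloride contribution → 0.9775 μm/a
  ⇒ r_corr(copper) = 1.689 μm/a
  mass loss = 1.689 μm/a × 8.96 g/cm³ = 15.13 g·m⁻²·a⁻¹
Ordering by g·m⁻²·a⁻¹: copper (15.1) > zinc (13.3)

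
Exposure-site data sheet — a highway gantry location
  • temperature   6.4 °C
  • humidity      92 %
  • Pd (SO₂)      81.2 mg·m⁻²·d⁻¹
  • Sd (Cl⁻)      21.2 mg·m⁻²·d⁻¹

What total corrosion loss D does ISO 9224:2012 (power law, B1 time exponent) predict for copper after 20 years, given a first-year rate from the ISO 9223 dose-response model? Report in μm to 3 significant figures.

D(20) = 24.2 μm

copper: T≤10 °C ⇒ hinge +0.126·(6.4−10) = -0.4536
  SO₂ term: 0.0053·81.2^0.26·exp(0.059·92-0.4536) = 2.405
  Sd branch = 0.01025·Sd^0.27·e^(0.036·RH+0.049·T) = 0.8778 μm/a
  r_corr = 2.405 + 0.8778 = 3.283 μm/a
ISO 9224: D(t) = r_corr · t^b with b = 0.667 (copper, B1)
  D(20) = 3.283 × 20^0.667 = 3.283 × 7.375 = 24.21 μm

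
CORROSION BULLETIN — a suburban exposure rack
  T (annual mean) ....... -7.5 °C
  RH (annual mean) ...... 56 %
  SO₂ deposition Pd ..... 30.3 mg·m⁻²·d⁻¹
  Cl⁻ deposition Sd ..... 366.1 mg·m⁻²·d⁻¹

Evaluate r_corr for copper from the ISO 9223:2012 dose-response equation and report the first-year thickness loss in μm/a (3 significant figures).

r_corr = 0.301 μm/a

copper: f(T) = +0.126·(T−10) [T≤10 °C] = -2.2050
  sulphur-dioxide contribution → 0.03861 μm/a
  chloride contribution → 0.2623 μm/a
  ⇒ r_corr(copper) = 0.3009 μm/a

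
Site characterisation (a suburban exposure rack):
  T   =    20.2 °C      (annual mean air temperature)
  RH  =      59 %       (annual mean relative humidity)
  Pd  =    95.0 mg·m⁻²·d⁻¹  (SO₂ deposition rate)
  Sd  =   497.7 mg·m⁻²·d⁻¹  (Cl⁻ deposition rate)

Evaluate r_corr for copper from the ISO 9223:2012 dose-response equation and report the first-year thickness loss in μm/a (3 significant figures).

r_corr = 1.48 μm/a

copper: T>10 °C ⇒ hinge -0.080·(20.2−10) = -0.8160
  SO₂ term: 0.0053·95.0^0.26·exp(0.059·59-0.8160) = 0.2488
  Cl⁻ term: 0.01025·497.7^0.27·exp(0.036·59+0.049·20.2) = 1.234
  r_corr = 0.2488 + 1.234 = 1.483 μm/a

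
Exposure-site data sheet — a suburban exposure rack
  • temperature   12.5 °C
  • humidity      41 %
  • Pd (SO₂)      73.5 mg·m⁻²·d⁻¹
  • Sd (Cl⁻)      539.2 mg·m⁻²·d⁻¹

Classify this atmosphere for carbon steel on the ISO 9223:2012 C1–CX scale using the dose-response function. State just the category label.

C4

carbon steel: f(T) = -0.054·(T−10) [T>10 °C] = -0.1350
  sulphur-dioxide contribution → 32.8 μm/a
  chloride contribution → 32.14 μm/a
  total first-year rate 64.94 μm/a
64.9 μm/a falls in (50, 80] for carbon steel → category C4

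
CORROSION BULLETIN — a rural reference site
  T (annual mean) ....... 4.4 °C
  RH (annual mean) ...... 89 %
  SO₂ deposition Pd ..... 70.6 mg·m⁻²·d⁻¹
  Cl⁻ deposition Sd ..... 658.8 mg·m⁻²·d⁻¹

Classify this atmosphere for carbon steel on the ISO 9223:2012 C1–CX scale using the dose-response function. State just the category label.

carbon steel: T≤10 °C ⇒ hinge +0.150·(4.4−10) = -0.8400
  sulphur-dioxide contribution → 41.46 μm/a
  chloride contribution → 128.3 μm/a
  ⇒ r_corr(carbon steel) = 169.7 μm/a
170 μm/a falls in (80, 200] for carbon steel → category C5

C5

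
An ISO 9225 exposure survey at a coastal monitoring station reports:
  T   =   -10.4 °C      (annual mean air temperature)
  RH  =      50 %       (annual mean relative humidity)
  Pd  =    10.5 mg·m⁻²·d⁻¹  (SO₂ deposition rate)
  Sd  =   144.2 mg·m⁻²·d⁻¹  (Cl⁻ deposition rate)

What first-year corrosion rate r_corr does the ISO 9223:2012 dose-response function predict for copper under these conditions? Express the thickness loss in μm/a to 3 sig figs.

r_corr = 0.157 μm/a

copper: temperature factor f = +0.126·(-20.4) = -2.5704
  Pd branch = 0.0053·Pd^0.26·e^(0.059·RH+f) = 0.01428 μm/a
  Sd branch = 0.01025·Sd^0.27·e^(0.036·RH+0.049·T) = 0.1426 μm/a
  r_corr = 0.01428 + 0.1426 = 0.1569 μm/a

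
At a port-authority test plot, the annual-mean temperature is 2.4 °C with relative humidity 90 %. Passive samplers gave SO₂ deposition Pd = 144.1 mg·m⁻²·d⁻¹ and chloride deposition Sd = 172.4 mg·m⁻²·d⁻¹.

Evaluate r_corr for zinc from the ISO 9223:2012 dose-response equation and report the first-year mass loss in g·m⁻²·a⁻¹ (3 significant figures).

zinc: f(T) = +0.038·(T−10) [T≤10 °C] = -0.2888
  Pd branch = 0.0129·Pd^0.44·e^(0.046·RH+f) = 5.407 μm/a
  Cl⁻ term: 0.0175·172.4^0.57·exp(0.008·90+0.085·2.4) = 0.8301
  sum: 5.407 + 0.8301 → r_corr = 6.237 μm/a
Convert to mass loss: 6.237 μm/a × 7.14 g/cm³ = 44.53 g·m⁻²·a⁻¹

r_corr = 44.5 g·m⁻²·a⁻¹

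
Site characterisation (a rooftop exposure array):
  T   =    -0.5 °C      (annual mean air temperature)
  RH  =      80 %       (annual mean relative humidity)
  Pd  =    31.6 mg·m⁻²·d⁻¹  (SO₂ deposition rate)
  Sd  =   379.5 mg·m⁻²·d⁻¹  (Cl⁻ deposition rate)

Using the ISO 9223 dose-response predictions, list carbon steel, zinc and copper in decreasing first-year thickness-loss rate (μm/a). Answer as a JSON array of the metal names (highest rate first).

carbon steel: f(T) = +0.150·(T−10) [T≤10 °C] = -1.5750
  Pd branch = 1.77·Pd^0.52·e^(0.02·RH+f) = 10.93 μm/a
  Sd branch = 0.102·Sd^0.62·e^(0.033·RH+0.04·T) = 55.66 μm/a
  sum: 10.93 + 55.66 → r_corr = 66.59 μm/a
zinc: f(T) = +0.038·(T−10) [T≤10 °C] = -0.3990
  SO₂ term: 0.0129·31.6^0.44·exp(0.046·80-0.3990) = 1.568
  Sd branch = 0.0175·Sd^0.57·e^(0.008·RH+0.085·T) = 0.939 μm/a
  sum: 1.568 + 0.939 → r_corr = 2.507 μm/a
copper: temperature factor f = +0.126·(-10.5) = -1.3230
  Pd branch = 0.0053·Pd^0.26·e^(0.059·RH+f) = 0.3886 μm/a
  Sd branch = 0.01025·Sd^0.27·e^(0.036·RH+0.049·T) = 0.8856 μm/a
  sum: 0.3886 + 0.8856 → r_corr = 1.274 μm/a
Ordering by μm/a: carbon steel (66.6) > zinc (2.51) > copper (1.27)

["carbon steel", "zinc", "copper"]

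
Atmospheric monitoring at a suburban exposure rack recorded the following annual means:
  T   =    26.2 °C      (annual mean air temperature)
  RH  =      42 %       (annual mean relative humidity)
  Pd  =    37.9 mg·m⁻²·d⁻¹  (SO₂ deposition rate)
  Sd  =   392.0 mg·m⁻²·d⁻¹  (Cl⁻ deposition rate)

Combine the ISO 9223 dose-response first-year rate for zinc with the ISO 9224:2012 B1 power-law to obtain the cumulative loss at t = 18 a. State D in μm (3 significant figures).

zinc: temperature factor f = -0.071·(16.2) = -1.1502
  Pd branch = 0.0129·Pd^0.44·e^(0.046·RH+f) = 0.1395 μm/a
  Cl⁻ term: 0.0175·392.0^0.57·exp(0.008·42+0.085·26.2) = 6.828
  sum: 0.1395 + 6.828 → r_corr = 6.968 μm/a
Power-law: D(18) = r_corr · 18^0.813
  D(18) = 6.968 × 18^0.813 = 6.968 × 10.48 = 73.05 μm

D(18) = 73.1 μm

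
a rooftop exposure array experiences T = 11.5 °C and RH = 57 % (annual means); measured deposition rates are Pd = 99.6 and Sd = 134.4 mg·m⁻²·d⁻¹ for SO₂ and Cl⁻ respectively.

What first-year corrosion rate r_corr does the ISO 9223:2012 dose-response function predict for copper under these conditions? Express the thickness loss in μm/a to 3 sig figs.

r_corr = 0.975 μm/a

copper: T>10 °C ⇒ hinge -0.080·(11.5−10) = -0.1200
  Pd branch = 0.0053·Pd^0.26·e^(0.059·RH+f) = 0.449 μm/a
  Cl⁻ term: 0.01025·134.4^0.27·exp(0.036·57+0.049·11.5) = 0.5264
  sum: 0.449 + 0.5264 → r_corr = 0.9754 μm/a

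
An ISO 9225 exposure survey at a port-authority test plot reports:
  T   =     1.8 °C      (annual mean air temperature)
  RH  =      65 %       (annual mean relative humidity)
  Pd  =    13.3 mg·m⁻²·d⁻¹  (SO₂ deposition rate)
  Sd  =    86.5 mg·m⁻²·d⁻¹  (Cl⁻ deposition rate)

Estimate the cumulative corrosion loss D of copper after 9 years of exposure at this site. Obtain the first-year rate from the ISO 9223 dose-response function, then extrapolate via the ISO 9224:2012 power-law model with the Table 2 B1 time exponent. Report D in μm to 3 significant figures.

D(9) = 2.42 μm

copper: T≤10 °C ⇒ hinge +0.126·(1.8−10) = -1.0332
  sulphur-dioxide contribution → 0.1711 μm/a
  chloride contribution → 0.3875 μm/a
  ⇒ r_corr(copper) = 0.5586 μm/a
Power-law: D(9) = r_corr · 9^0.667
  D(9) = 0.5586 × 9^0.667 = 0.5586 × 4.33 = 2.419 μm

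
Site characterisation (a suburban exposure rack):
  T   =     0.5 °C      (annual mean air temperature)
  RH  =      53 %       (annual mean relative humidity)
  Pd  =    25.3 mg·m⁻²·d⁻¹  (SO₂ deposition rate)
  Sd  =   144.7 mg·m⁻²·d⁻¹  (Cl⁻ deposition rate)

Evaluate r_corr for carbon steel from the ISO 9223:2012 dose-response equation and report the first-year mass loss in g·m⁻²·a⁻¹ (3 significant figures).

r_corr = 154 g·m⁻²·a⁻¹

carbon steel: f(T) = +0.150·(T−10) [T≤10 °C] = -1.4250
  SO₂ term: 1.77·25.3^0.52·exp(0.02·53-1.4250) = 6.593
  Cl⁻ term: 0.102·144.7^0.62·exp(0.033·53+0.04·0.5) = 13.07
  r_corr = 6.593 + 13.07 = 19.67 μm/a
Convert to mass loss: 19.67 μm/a × 7.85 g/cm³ = 154.4 g·m⁻²·a⁻¹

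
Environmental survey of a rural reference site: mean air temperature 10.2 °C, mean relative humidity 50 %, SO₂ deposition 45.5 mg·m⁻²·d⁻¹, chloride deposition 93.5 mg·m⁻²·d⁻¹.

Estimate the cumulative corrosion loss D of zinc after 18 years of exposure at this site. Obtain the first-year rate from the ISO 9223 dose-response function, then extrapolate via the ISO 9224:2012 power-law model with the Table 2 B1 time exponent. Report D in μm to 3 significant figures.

zinc: f(T) = -0.071·(T−10) [T>10 °C] = -0.0142
  SO₂ term: 0.0129·45.5^0.44·exp(0.046·50-0.0142) = 0.6805
  Cl⁻ term: 0.0175·93.5^0.57·exp(0.008·50+0.085·10.2) = 0.8254
  sum: 0.6805 + 0.8254 → r_corr = 1.506 μm/a
ISO 9224: D(t) = r_corr · t^b with b = 0.813 (zinc, B1)
  D(18) = 1.506 × 18^0.813 = 1.506 × 10.48 = 15.79 μm

D(18) = 15.8 μm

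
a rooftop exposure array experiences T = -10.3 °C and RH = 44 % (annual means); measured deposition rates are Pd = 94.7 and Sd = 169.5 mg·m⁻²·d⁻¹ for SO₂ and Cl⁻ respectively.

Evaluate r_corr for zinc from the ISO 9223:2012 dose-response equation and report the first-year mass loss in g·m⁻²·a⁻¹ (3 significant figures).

zinc: temperature factor f = +0.038·(-20.3) = -0.7714
  SO₂ term: 0.0129·94.7^0.44·exp(0.046·44-0.7714) = 0.3343
  Sd branch = 0.0175·Sd^0.57·e^(0.008·RH+0.085·T) = 0.1933 μm/a
  sum: 0.3343 + 0.1933 → r_corr = 0.5277 μm/a
Convert to mass loss: 0.5277 μm/a × 7.14 g/cm³ = 3.768 g·m⁻²·a⁻¹

r_corr = 3.77 g·m⁻²·a⁻¹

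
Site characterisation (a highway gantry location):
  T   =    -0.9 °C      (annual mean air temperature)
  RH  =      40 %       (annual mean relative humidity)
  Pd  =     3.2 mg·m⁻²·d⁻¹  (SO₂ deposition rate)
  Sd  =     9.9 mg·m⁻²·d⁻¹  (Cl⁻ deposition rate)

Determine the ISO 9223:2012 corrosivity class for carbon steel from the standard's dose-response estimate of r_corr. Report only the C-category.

carbon steel: f(T) = +0.150·(T−10) [T≤10 °C] = -1.6350
  Pd branch = 1.77·Pd^0.52·e^(0.02·RH+f) = 1.406 μm/a
  Cl⁻ term: 0.102·9.9^0.62·exp(0.033·40+0.04·-0.9) = 1.526
  r_corr = 1.406 + 1.526 = 2.932 μm/a
ISO 9223 Table 2 (carbon steel): 1.3 < 2.93 ≤ 25 μm/a ⇒ C2

C2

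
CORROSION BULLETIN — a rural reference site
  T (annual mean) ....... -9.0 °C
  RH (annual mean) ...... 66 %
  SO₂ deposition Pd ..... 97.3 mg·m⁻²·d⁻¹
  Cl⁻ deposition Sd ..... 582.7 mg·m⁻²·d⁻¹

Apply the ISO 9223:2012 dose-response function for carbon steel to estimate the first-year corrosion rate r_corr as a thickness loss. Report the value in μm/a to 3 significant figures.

r_corr = 36.7 μm/a

carbon steel: f(T) = +0.150·(T−10) [T≤10 °C] = -2.8500
  Pd branch = 1.77·Pd^0.52·e^(0.02·RH+f) = 4.143 μm/a
  Cl⁻ term: 0.102·582.7^0.62·exp(0.033·66+0.04·-9.0) = 32.56
  r_corr = 4.143 + 32.56 = 36.71 μm/a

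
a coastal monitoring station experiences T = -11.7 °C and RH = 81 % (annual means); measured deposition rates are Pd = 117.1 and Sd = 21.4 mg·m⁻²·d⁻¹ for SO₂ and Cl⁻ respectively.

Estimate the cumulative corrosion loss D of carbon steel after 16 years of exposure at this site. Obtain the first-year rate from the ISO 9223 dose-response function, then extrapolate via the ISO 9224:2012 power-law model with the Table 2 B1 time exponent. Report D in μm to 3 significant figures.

D(16) = 43.9 μm

carbon steel: temperature factor f = +0.150·(-21.7) = -3.2550
  sulphur-dioxide contribution → 4.107 μm/a
  chloride contribution → 6.181 μm/a
  total first-year rate 10.29 μm/a
Power-law: D(16) = r_corr · 16^0.523
  D(16) = 10.29 × 16^0.523 = 10.29 × 4.263 = 43.86 μm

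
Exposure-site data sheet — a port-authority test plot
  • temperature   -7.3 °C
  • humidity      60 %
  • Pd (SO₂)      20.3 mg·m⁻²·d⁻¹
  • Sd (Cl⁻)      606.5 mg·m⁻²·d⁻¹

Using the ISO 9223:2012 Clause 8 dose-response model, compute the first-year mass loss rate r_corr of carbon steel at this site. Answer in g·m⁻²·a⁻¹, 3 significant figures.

carbon steel: f(T) = +0.150·(T−10) [T≤10 °C] = -2.5950
  SO₂ term: 1.77·20.3^0.52·exp(0.02·60-2.5950) = 2.099
  Cl⁻ term: 0.102·606.5^0.62·exp(0.033·60+0.04·-7.3) = 29.31
  sum: 2.099 + 29.31 → r_corr = 31.41 μm/a
Convert to mass loss: 31.41 μm/a × 7.85 g/cm³ = 246.6 g·m⁻²·a⁻¹

r_corr = 247 g·m⁻²·a⁻¹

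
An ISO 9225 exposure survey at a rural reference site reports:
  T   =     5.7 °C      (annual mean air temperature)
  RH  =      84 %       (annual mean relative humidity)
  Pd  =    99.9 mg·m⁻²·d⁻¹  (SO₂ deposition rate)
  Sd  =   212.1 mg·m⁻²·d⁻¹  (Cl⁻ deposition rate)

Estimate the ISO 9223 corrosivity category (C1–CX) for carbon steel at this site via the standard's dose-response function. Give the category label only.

C5

carbon steel: T≤10 °C ⇒ hinge +0.150·(5.7−10) = -0.6450
  sulphur-dioxide contribution → 54.61 μm/a
  chloride contribution → 56.75 μm/a
  total first-year rate 111.4 μm/a
Category bounds: 80…200 μm/a bracket r_corr ⇒ C5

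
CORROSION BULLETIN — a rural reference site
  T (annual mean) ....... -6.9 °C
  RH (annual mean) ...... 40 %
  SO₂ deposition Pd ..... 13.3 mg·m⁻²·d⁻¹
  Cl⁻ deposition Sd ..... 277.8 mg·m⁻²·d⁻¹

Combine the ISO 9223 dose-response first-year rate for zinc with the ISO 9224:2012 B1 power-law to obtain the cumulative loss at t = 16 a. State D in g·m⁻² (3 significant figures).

zinc: temperature factor f = +0.038·(-16.9) = -0.6422
  sulphur-dioxide contribution → 0.1334 μm/a
  chloride contribution → 0.3313 μm/a
  total first-year rate 0.4647 μm/a
ISO 9224: D(t) = r_corr · t^b with b = 0.813 (zinc, B1)
  D(16) = 0.4647 × 16^0.813 = 0.4647 × 9.527 = 4.428 μm
  Mass loss = 4.428 μm × 7.14 g/cm³ = 31.61 g·m⁻²

D(16) = 31.6 g·m⁻²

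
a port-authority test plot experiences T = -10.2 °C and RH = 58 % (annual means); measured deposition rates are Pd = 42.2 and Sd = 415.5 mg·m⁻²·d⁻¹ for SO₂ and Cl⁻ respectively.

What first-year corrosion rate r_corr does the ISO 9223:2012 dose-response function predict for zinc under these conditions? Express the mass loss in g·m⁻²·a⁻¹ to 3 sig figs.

r_corr = 5.79 g·m⁻²·a⁻¹

zinc: temperature factor f = +0.038·(-20.2) = -0.7676
  sulphur-dioxide contribution → 0.4478 μm/a
  chloride contribution → 0.3636 μm/a
  ⇒ r_corr(zinc) = 0.8114 μm/a
Convert to mass loss: 0.8114 μm/a × 7.14 g/cm³ = 5.793 g·m⁻²·a⁻¹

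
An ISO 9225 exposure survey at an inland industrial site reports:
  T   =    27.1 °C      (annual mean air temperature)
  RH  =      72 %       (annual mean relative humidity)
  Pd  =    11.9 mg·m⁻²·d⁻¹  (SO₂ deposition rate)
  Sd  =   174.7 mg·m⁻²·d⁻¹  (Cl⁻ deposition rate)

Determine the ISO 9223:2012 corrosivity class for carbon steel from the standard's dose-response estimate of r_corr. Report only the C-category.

C5

carbon steel: f(T) = -0.054·(T−10) [T>10 °C] = -0.9234
  Pd branch = 1.77·Pd^0.52·e^(0.02·RH+f) = 10.76 μm/a
  Cl⁻ term: 0.102·174.7^0.62·exp(0.033·72+0.04·27.1) = 79.7
  sum: 10.76 + 79.7 → r_corr = 90.46 μm/a
ISO 9223 Table 2 (carbon steel): 80 < 90.5 ≤ 200 μm/a ⇒ C5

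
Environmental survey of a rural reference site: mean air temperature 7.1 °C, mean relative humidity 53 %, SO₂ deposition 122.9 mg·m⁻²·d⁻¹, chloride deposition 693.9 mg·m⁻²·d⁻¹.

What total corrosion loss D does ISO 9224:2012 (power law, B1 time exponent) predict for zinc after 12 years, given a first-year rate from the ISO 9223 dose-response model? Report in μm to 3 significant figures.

zinc: T≤10 °C ⇒ hinge +0.038·(7.1−10) = -0.1102
  Pd branch = 0.0129·Pd^0.44·e^(0.046·RH+f) = 1.099 μm/a
  Cl⁻ term: 0.0175·693.9^0.57·exp(0.008·53+0.085·7.1) = 2.036
  r_corr = 1.099 + 2.036 = 3.135 μm/a
Long-term exponent b (ISO 9224 Table 2, B1) = 0.813
  D(12) = 3.135 × 12^0.813 = 3.135 × 7.54 = 23.64 μm

D(12) = 23.6 μm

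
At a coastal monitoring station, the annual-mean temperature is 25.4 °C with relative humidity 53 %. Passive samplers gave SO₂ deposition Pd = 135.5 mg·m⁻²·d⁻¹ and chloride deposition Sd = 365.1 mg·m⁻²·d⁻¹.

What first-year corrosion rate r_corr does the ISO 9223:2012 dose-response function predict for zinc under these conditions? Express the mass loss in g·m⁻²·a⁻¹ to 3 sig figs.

zinc: temperature factor f = -0.071·(15.4) = -1.0934
  sulphur-dioxide contribution → 0.4291 μm/a
  chloride contribution → 6.69 μm/a
  total first-year rate 7.119 μm/a
Convert to mass loss: 7.119 μm/a × 7.14 g/cm³ = 50.83 g·m⁻²·a⁻¹

r_corr = 50.8 g·m⁻²·a⁻¹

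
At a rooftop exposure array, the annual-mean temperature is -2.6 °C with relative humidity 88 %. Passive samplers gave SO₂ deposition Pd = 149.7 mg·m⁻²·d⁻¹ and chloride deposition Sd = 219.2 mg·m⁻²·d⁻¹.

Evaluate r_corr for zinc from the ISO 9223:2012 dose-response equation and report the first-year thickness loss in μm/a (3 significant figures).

zinc: T≤10 °C ⇒ hinge +0.038·(-2.6−10) = -0.4788
  SO₂ term: 0.0129·149.7^0.44·exp(0.046·88-0.4788) = 4.147
  Sd branch = 0.0175·Sd^0.57·e^(0.008·RH+0.085·T) = 0.6125 μm/a
  r_corr = 4.147 + 0.6125 = 4.76 μm/a

r_corr = 4.76 μm/a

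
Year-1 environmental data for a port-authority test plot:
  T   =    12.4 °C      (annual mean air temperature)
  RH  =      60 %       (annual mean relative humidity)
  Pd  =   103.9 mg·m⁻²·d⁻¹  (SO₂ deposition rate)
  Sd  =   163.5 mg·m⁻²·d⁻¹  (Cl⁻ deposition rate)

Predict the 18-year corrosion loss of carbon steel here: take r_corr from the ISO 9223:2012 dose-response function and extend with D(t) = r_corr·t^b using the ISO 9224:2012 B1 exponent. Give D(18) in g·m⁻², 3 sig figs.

carbon steel: temperature factor f = -0.054·(2.4) = -0.1296
  SO₂ term: 1.77·103.9^0.52·exp(0.02·60-0.1296) = 57.74
  Cl⁻ term: 0.102·163.5^0.62·exp(0.033·60+0.04·12.4) = 28.6
  sum: 57.74 + 28.6 → r_corr = 86.34 μm/a
ISO 9224: D(t) = r_corr · t^b with b = 0.523 (carbon steel, B1)
  D(18) = 86.34 × 18^0.523 = 86.34 × 4.534 = 391.5 μm
  Mass loss = 391.5 μm × 7.85 g/cm³ = 3073 g·m⁻²

D(18) = 3.07e+03 g·m⁻²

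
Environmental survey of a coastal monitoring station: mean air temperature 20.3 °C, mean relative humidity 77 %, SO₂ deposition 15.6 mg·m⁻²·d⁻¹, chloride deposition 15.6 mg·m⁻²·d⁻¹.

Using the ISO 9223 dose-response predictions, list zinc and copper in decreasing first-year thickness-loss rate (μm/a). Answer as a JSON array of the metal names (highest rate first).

["zinc", "copper"]

zinc: f(T) = -0.071·(T−10) [T>10 °C] = -0.7313
  Pd branch = 0.0129·Pd^0.44·e^(0.046·RH+f) = 0.7182 μm/a
  Cl⁻ term: 0.0175·15.6^0.57·exp(0.008·77+0.085·20.3) = 0.871
  sum: 0.7182 + 0.871 → r_corr = 1.589 μm/a
copper: T>10 °C ⇒ hinge -0.080·(20.3−10) = -0.8240
  Pd branch = 0.0053·Pd^0.26·e^(0.059·RH+f) = 0.4463 μm/a
  Cl⁻ term: 0.01025·15.6^0.27·exp(0.036·77+0.049·20.3) = 0.9305
  r_corr = 0.4463 + 0.9305 = 1.377 μm/a
Ordering by μm/a: zinc (1.59) > copper (1.38)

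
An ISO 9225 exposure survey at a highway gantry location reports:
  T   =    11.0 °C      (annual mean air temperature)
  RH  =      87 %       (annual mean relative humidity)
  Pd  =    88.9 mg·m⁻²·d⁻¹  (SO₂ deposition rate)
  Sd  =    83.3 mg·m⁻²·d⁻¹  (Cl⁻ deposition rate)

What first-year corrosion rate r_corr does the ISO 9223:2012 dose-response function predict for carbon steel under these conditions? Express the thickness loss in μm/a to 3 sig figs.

r_corr = 142 μm/a

carbon steel: temperature factor f = -0.054·(1.0) = -0.0540
  Pd branch = 1.77·Pd^0.52·e^(0.02·RH+f) = 98.54 μm/a
  Sd branch = 0.102·Sd^0.62·e^(0.033·RH+0.04·T) = 43.39 μm/a
  r_corr = 98.54 + 43.39 = 141.9 μm/a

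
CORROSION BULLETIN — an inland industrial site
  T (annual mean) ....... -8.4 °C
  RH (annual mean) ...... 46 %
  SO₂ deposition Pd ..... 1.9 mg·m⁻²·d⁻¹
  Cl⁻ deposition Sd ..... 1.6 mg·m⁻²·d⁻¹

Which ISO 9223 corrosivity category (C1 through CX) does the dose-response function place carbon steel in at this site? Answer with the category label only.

carbon steel: temperature factor f = +0.150·(-18.4) = -2.7600
  sulphur-dioxide contribution → 0.3925 μm/a
  chloride contribution → 0.4451 μm/a
  total first-year rate 0.8376 μm/a
Category bounds: 0…1.3 μm/a bracket r_corr ⇒ C1

C1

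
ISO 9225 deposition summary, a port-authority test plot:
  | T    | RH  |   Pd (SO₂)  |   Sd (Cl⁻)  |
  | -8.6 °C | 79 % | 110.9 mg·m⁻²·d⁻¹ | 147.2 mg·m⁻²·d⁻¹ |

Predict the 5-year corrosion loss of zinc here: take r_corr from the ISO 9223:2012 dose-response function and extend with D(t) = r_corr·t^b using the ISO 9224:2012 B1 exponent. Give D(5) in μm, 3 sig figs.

zinc: f(T) = +0.038·(T−10) [T≤10 °C] = -0.7068
  SO₂ term: 0.0129·110.9^0.44·exp(0.046·79-0.7068) = 1.913
  Cl⁻ term: 0.0175·147.2^0.57·exp(0.008·79+0.085·-8.6) = 0.2727
  r_corr = 1.913 + 0.2727 = 2.185 μm/a
ISO 9224: D(t) = r_corr · t^b with b = 0.813 (zinc, B1)
  D(5) = 2.185 × 5^0.813 = 2.185 × 3.701 = 8.087 μm

D(5) = 8.09 μm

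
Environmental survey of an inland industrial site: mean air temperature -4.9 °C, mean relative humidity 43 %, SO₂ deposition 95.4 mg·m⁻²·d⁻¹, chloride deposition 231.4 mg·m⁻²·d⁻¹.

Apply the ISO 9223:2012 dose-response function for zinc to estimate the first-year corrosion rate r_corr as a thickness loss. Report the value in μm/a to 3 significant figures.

zinc: f(T) = +0.038·(T−10) [T≤10 °C] = -0.5662
  SO₂ term: 0.0129·95.4^0.44·exp(0.046·43-0.5662) = 0.3933
  Cl⁻ term: 0.0175·231.4^0.57·exp(0.008·43+0.085·-4.9) = 0.3624
  r_corr = 0.3933 + 0.3624 = 0.7557 μm/a

r_corr = 0.756 μm/a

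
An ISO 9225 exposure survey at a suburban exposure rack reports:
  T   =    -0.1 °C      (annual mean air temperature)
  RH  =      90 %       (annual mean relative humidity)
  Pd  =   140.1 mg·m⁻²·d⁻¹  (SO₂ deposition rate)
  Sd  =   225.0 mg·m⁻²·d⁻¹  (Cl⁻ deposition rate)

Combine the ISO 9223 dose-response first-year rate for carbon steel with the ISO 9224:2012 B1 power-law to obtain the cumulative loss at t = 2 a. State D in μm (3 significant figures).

D(2) = 126 μm

carbon steel: T≤10 °C ⇒ hinge +0.150·(-0.1−10) = -1.5150
  SO₂ term: 1.77·140.1^0.52·exp(0.02·90-1.5150) = 30.75
  Sd branch = 0.102·Sd^0.62·e^(0.033·RH+0.04·T) = 56.89 μm/a
  sum: 30.75 + 56.89 → r_corr = 87.65 μm/a
Power-law: D(2) = r_corr · 2^0.523
  D(2) = 87.65 × 2^0.523 = 87.65 × 1.437 = 125.9 μm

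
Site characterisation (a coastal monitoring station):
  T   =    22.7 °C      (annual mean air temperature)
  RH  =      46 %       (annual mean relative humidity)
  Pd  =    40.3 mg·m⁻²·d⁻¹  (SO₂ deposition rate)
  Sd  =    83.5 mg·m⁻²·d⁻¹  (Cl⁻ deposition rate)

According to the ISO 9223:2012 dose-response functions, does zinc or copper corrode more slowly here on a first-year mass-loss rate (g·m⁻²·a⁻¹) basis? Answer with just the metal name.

zinc: temperature factor f = -0.071·(12.7) = -0.9017
  SO₂ term: 0.0129·40.3^0.44·exp(0.046·46-0.9017) = 0.2209
  Sd branch = 0.0175·Sd^0.57·e^(0.008·RH+0.085·T) = 2.169 μm/a
  sum: 0.2209 + 2.169 → r_corr = 2.39 μm/a
  mass loss = 2.39 μm/a × 7.14 g/cm³ = 17.06 g·m⁻²·a⁻¹
copper: temperature factor f = -0.080·(12.7) = -1.0160
  Pd branch = 0.0053·Pd^0.26·e^(0.059·RH+f) = 0.0757 μm/a
  Sd branch = 0.01025·Sd^0.27·e^(0.036·RH+0.049·T) = 0.5393 μm/a
  sum: 0.0757 + 0.5393 → r_corr = 0.615 μm/a
  mass loss = 0.615 μm/a × 8.96 g/cm³ = 5.51 g·m⁻²·a⁻¹
Ordering by g·m⁻²·a⁻¹: zinc (17.1) > copper (5.51)

copper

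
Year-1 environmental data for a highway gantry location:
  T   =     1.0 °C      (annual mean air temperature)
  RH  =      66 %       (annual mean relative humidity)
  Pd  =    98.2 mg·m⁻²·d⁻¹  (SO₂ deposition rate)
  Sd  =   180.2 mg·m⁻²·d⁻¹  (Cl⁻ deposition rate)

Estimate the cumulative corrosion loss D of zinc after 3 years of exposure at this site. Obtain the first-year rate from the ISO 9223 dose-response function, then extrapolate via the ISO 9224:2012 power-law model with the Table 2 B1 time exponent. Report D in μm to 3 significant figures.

D(3) = 5.03 μm

zinc: temperature factor f = +0.038·(-9.0) = -0.3420
  sulphur-dioxide contribution → 1.436 μm/a
  chloride contribution → 0.6238 μm/a
  ⇒ r_corr(zinc) = 2.06 μm/a
ISO 9224: D(t) = r_corr · t^b with b = 0.813 (zinc, B1)
  D(3) = 2.06 × 3^0.813 = 2.06 × 2.443 = 5.031 μm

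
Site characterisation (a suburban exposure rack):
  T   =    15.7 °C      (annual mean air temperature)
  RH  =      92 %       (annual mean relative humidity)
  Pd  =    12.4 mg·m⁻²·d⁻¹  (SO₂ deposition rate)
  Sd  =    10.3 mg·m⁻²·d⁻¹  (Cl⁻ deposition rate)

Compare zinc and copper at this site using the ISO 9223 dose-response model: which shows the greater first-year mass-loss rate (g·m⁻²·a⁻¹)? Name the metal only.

zinc: temperature factor f = -0.071·(5.7) = -0.4047
  SO₂ term: 0.0129·12.4^0.44·exp(0.046·92-0.4047) = 1.794
  Cl⁻ term: 0.0175·10.3^0.57·exp(0.008·92+0.085·15.7) = 0.5243
  r_corr = 1.794 + 0.5243 = 2.318 μm/a
  mass loss = 2.318 μm/a × 7.14 g/cm³ = 16.55 g·m⁻²·a⁻¹
copper: T>10 °C ⇒ hinge -0.080·(15.7−10) = -0.4560
  Pd branch = 0.0053·Pd^0.26·e^(0.059·RH+f) = 1.472 μm/a
  Sd branch = 0.01025·Sd^0.27·e^(0.036·RH+0.049·T) = 1.139 μm/a
  sum: 1.472 + 1.139 → r_corr = 2.611 μm/a
  mass loss = 2.611 μm/a × 8.96 g/cm³ = 23.4 g·m⁻²·a⁻¹
Ordering by g·m⁻²·a⁻¹: copper (23.4) > zinc (16.6)

copper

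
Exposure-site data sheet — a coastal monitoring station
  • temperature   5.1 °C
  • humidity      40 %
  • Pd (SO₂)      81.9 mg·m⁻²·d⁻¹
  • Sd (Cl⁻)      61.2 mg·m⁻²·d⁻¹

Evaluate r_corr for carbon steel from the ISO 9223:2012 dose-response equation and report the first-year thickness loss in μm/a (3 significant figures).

carbon steel: temperature factor f = +0.150·(-4.9) = -0.7350
  Pd branch = 1.77·Pd^0.52·e^(0.02·RH+f) = 18.67 μm/a
  Sd branch = 0.102·Sd^0.62·e^(0.033·RH+0.04·T) = 6.001 μm/a
  r_corr = 18.67 + 6.001 = 24.67 μm/a

r_corr = 24.7 μm/a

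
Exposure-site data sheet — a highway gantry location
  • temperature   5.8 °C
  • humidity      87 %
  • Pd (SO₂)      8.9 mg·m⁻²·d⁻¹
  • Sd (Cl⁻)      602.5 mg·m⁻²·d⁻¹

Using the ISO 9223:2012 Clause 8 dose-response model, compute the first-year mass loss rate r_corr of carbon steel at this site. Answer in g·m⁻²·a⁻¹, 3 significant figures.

r_corr = 1.07e+03 g·m⁻²·a⁻¹

carbon steel: T≤10 °C ⇒ hinge +0.150·(5.8−10) = -0.6300
  sulphur-dioxide contribution → 16.74 μm/a
  chloride contribution → 120.2 μm/a
  total first-year rate 136.9 μm/a
Convert to mass loss: 136.9 μm/a × 7.85 g/cm³ = 1075 g·m⁻²·a⁻¹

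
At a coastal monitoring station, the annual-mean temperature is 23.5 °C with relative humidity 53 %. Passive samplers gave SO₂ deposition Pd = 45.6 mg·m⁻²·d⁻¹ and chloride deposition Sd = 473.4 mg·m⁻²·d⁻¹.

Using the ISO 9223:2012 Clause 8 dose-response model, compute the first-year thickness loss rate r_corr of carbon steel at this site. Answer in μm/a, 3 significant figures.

carbon steel: T>10 °C ⇒ hinge -0.054·(23.5−10) = -0.7290
  sulphur-dioxide contribution → 17.96 μm/a
  chloride contribution → 68.4 μm/a
  total first-year rate 86.36 μm/a

r_corr = 86.4 μm/a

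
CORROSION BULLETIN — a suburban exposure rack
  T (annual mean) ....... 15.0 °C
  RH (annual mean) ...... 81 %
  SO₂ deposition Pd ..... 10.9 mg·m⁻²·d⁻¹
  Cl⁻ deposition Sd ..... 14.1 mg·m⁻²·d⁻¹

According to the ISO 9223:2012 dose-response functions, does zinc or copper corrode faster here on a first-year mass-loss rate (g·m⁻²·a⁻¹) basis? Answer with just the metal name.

zinc: T>10 °C ⇒ hinge -0.071·(15.0−10) = -0.3550
  Pd branch = 0.0129·Pd^0.44·e^(0.046·RH+f) = 1.074 μm/a
  Sd branch = 0.0175·Sd^0.57·e^(0.008·RH+0.085·T) = 0.5411 μm/a
  r_corr = 1.074 + 0.5411 = 1.615 μm/a
  mass loss = 1.615 μm/a × 7.14 g/cm³ = 11.53 g·m⁻²·a⁻¹
copper: T>10 °C ⇒ hinge -0.080·(15.0−10) = -0.4000
  Pd branch = 0.0053·Pd^0.26·e^(0.059·RH+f) = 0.7867 μm/a
  Cl⁻ term: 0.01025·14.1^0.27·exp(0.036·81+0.049·15.0) = 0.8065
  r_corr = 0.7867 + 0.8065 = 1.593 μm/a
  mass loss = 1.593 μm/a × 8.96 g/cm³ = 14.27 g·m⁻²·a⁻¹
Ordering by g·m⁻²·a⁻¹: copper (14.3) > zinc (11.5)

copper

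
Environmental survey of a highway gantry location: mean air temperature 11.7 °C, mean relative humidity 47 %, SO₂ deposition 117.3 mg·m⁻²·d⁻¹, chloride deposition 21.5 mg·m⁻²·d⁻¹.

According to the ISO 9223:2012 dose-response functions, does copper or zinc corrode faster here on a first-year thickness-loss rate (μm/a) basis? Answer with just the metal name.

copper: temperature factor f = -0.080·(1.7) = -0.1360
  sulphur-dioxide contribution → 0.2556 μm/a
  chloride contribution → 0.2261 μm/a
  total first-year rate 0.4817 μm/a
zinc: temperature factor f = -0.071·(1.7) = -0.1207
  sulphur-dioxide contribution → 0.8084 μm/a
  chloride contribution → 0.396 μm/a
  total first-year rate 1.204 μm/a
Ordering by μm/a: zinc (1.2) > copper (0.482)

zinc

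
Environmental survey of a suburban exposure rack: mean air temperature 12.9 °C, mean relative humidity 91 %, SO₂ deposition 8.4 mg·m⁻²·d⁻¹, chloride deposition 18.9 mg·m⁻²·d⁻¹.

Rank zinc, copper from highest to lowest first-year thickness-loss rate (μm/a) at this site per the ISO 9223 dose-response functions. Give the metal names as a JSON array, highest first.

zinc: f(T) = -0.071·(T−10) [T>10 °C] = -0.2059
  Pd branch = 0.0129·Pd^0.44·e^(0.046·RH+f) = 1.761 μm/a
  Sd branch = 0.0175·Sd^0.57·e^(0.008·RH+0.085·T) = 0.5794 μm/a
  sum: 1.761 + 0.5794 → r_corr = 2.341 μm/a
copper: f(T) = -0.080·(T−10) [T>10 °C] = -0.2320
  Pd branch = 0.0053·Pd^0.26·e^(0.059·RH+f) = 1.569 μm/a
  Sd branch = 0.01025·Sd^0.27·e^(0.036·RH+0.049·T) = 1.129 μm/a
  sum: 1.569 + 1.129 → r_corr = 2.698 μm/a
Ordering by μm/a: copper (2.7) > zinc (2.34)

["copper", "zinc"]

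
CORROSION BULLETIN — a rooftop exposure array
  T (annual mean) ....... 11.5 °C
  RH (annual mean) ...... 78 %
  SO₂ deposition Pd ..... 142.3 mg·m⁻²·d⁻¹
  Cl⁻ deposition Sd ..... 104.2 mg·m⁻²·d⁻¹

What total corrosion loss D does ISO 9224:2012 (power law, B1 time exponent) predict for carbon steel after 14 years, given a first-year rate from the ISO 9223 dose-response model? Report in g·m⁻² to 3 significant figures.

carbon steel: temperature factor f = -0.054·(1.5) = -0.0810
  sulphur-dioxide contribution → 102.3 μm/a
  chloride contribution → 37.79 μm/a
  ⇒ r_corr(carbon steel) = 140.1 μm/a
Power-law: D(14) = r_corr · 14^0.523
  D(14) = 140.1 × 14^0.523 = 140.1 × 3.976 = 557 μm
  Mass loss = 557 μm × 7.85 g/cm³ = 4373 g·m⁻²

D(14) = 4.37e+03 g·m⁻²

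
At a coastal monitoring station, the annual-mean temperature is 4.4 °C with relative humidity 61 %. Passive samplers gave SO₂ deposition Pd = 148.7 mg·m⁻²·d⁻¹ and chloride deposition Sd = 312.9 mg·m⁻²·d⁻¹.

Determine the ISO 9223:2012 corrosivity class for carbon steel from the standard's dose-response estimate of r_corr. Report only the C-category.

C4

carbon steel: temperature factor f = +0.150·(-5.6) = -0.8400
  SO₂ term: 1.77·148.7^0.52·exp(0.02·61-0.8400) = 34.88
  Cl⁻ term: 0.102·312.9^0.62·exp(0.033·61+0.04·4.4) = 32.09
  sum: 34.88 + 32.09 → r_corr = 66.98 μm/a
67 μm/a falls in (50, 80] for carbon steel → category C4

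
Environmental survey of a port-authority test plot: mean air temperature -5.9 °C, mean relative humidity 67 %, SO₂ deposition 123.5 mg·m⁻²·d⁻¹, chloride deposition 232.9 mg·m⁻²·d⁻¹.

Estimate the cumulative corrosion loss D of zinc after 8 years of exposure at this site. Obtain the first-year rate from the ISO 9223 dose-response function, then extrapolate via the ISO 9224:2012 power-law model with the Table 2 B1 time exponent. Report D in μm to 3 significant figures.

D(8) = 9.13 μm

zinc: temperature factor f = +0.038·(-15.9) = -0.6042
  sulphur-dioxide contribution → 1.279 μm/a
  chloride contribution → 0.4049 μm/a
  total first-year rate 1.684 μm/a
ISO 9224: D(t) = r_corr · t^b with b = 0.813 (zinc, B1)
  D(8) = 1.684 × 8^0.813 = 1.684 × 5.423 = 9.133 μm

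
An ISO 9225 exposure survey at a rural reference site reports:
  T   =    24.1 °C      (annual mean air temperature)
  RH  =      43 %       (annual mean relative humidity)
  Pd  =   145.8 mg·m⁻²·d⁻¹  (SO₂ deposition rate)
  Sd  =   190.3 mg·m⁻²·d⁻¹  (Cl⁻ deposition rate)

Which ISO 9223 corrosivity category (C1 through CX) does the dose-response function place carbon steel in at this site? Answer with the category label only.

C4

carbon steel: f(T) = -0.054·(T−10) [T>10 °C] = -0.7614
  Pd branch = 1.77·Pd^0.52·e^(0.02·RH+f) = 26.06 μm/a
  Cl⁻ term: 0.102·190.3^0.62·exp(0.033·43+0.04·24.1) = 28.63
  sum: 26.06 + 28.63 → r_corr = 54.69 μm/a
Category bounds: 50…80 μm/a bracket r_corr ⇒ C4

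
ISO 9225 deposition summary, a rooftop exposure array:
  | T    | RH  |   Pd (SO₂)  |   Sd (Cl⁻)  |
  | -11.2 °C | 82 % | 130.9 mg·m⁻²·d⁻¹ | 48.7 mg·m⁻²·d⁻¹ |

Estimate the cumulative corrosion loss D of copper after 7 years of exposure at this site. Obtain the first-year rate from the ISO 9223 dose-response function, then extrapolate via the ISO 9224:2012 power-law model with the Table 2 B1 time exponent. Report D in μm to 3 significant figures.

copper: T≤10 °C ⇒ hinge +0.126·(-11.2−10) = -2.6712
  SO₂ term: 0.0053·130.9^0.26·exp(0.059·82-2.6712) = 0.1643
  Sd branch = 0.01025·Sd^0.27·e^(0.036·RH+0.049·T) = 0.3236 μm/a
  r_corr = 0.1643 + 0.3236 = 0.488 μm/a
ISO 9224: D(t) = r_corr · t^b with b = 0.667 (copper, B1)
  D(7) = 0.488 × 7^0.667 = 0.488 × 3.662 = 1.787 μm

D(7) = 1.79 μm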